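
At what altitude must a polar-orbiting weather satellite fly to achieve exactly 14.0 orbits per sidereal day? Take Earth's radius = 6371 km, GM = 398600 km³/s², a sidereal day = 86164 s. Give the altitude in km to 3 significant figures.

888 km

Required period T = 86164 / 14.0 = 6154.6 s.
From T = 2π√(a³/μ): a = (μ T²/4π²)^(1/3) = (398600 × 6154.6² / 4π²)^(1/3) = 7259 km.
Altitude h = a − R = 7259 − 6371 = 888 km.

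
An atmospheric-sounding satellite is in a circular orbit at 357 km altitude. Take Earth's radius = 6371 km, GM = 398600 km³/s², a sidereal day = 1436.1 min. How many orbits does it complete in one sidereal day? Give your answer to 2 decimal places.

Semi-major axis a = 6371 + 357 = 6728 km. Period T = 2π√(a³/μ) = 2π√(6728³/398600) = 5492.1 s = 91.54 min.
Orbits per sidereal day = 86166 / 5492.1 = 15.689.

15.69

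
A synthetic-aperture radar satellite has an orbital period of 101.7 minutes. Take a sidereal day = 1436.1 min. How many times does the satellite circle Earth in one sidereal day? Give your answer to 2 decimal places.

14.12

T = 101.7 min = 6102.0 s.
Orbits per sidereal day = 86166 / 6102.0 = 14.121.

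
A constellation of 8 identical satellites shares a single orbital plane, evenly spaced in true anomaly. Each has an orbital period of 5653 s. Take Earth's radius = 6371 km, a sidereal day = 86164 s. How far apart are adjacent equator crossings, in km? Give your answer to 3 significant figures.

328 km

Single-satellite node shift = (5653.0/86164) × 360° = 23.62°.
With 8 satellites evenly phased, successive equator crossings are 23.62/8 = 2.952° apart.
That is 2.952 × 111.2 = 328 km at the equator.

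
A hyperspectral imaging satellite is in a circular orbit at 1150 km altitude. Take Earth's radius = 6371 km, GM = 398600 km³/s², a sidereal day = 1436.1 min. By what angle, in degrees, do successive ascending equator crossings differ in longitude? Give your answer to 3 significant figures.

27.1°

Semi-major axis a = 6371 + 1150 = 7521 km. Period T = 2π√(a³/μ) = 2π√(7521³/398600) = 6491.2 s = 108.19 min.
During one orbit Earth rotates (6491.2 / 86166) × 360° = 27.12°.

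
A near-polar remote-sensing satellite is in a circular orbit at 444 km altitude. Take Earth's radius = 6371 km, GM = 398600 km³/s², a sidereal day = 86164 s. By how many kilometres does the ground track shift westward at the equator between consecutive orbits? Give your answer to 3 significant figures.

2600 km

Semi-major axis a = 6371 + 444 = 6815 km. Period T = 2π√(a³/μ) = 2π√(6815³/398600) = 5599.0 s = 93.32 min.
During one orbit Earth rotates (5599.0 / 86164) × 360° = 23.39°.
At the equator that is 23.39° × (2π·6371/360) km/° = 23.39 × 111.2 = 2601 km.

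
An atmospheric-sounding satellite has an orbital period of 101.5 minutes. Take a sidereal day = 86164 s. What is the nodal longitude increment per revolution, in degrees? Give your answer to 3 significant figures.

T = 101.5 min = 6090.0 s.
During one orbit Earth rotates (6090.0 / 86164) × 360° = 25.44°.

25.4°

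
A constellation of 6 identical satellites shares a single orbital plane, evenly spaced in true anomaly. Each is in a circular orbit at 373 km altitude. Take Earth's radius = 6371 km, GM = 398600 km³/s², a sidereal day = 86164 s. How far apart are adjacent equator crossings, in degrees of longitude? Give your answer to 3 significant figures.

3.84°

Semi-major axis a = 6371 + 373 = 6744 km. Period T = 2π√(a³/μ) = 2π√(6744³/398600) = 5511.7 s = 91.86 min.
Single-satellite node shift = (5511.7/86164) × 360° = 23.03°.
With 6 satellites evenly phased, successive equator crossings are 23.03/6 = 3.838° apart.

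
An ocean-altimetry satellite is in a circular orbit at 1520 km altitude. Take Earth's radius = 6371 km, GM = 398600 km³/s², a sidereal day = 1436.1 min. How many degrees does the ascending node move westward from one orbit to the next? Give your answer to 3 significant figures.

Semi-major axis a = 6371 + 1520 = 7891 km. Period T = 2π√(a³/μ) = 2π√(7891³/398600) = 6976.0 s = 116.27 min.
During one orbit Earth rotates (6976.0 / 86166) × 360° = 29.15°.

29.1°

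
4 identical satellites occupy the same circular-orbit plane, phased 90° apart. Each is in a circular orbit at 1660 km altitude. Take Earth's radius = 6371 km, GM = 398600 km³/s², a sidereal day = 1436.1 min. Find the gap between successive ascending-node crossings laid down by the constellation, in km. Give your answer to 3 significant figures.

Semi-major axis a = 6371 + 1660 = 8031 km. Period T = 2π√(a³/μ) = 2π√(8031³/398600) = 7162.5 s = 119.38 min.
Single-satellite node shift = (7162.5/86166) × 360° = 29.92°.
With 4 satellites evenly phased, successive equator crossings are 29.92/4 = 7.481° apart.
That is 7.481 × 111.2 = 832 km at the equator.

832 km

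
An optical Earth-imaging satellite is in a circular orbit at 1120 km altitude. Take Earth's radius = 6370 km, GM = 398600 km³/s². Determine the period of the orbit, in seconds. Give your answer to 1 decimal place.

Semi-major axis a = 6370 + 1120 = 7490 km. Period T = 2π√(a³/μ) = 2π√(7490³/398600) = 6451.1 s = 107.52 min.

6451.1 seconds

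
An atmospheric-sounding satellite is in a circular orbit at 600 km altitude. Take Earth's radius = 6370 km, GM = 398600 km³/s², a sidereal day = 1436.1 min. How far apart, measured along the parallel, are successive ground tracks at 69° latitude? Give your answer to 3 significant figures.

964 km

Semi-major axis a = 6370 + 600 = 6970 km. Period T = 2π√(a³/μ) = 2π√(6970³/398600) = 5791.1 s = 96.52 min.
Node shift per orbit = (5791.1/86166) × 360° = 24.20°.
Equatorial spacing = 24.20 × 111.2 km/° = 2690 km.
At 69° latitude, spacing = 2690 × cos(69°) = 964 km.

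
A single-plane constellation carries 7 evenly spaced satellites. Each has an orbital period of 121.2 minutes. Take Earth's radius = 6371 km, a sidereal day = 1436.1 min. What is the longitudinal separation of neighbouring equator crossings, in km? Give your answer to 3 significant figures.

483 km

T = 121.2 min = 7272.0 s.
Single-satellite node shift = (7272.0/86166) × 360° = 30.38°.
With 7 satellites evenly phased, successive equator crossings are 30.38/7 = 4.340° apart.
That is 4.340 × 111.2 = 483 km at the equator.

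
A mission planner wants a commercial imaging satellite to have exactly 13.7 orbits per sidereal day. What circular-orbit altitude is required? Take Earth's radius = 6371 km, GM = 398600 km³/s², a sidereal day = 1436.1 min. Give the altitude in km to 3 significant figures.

Required period T = 86166 / 13.7 = 6289.5 s.
From T = 2π√(a³/μ): a = (μ T²/4π²)^(1/3) = (398600 × 6289.5² / 4π²)^(1/3) = 7364 km.
Altitude h = a − R = 7364 − 6371 = 993 km.

993 km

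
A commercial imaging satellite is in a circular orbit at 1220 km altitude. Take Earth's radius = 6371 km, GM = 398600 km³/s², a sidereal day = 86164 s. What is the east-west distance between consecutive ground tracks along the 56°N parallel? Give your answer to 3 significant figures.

1710 km

Semi-major axis a = 6371 + 1220 = 7591 km. Period T = 2π√(a³/μ) = 2π√(7591³/398600) = 6582.0 s = 109.70 min.
Node shift per orbit = (6582.0/86164) × 360° = 27.50°.
Equatorial spacing = 27.50 × 111.2 km/° = 3058 km.
At 56° latitude, spacing = 3058 × cos(56°) = 1710 km.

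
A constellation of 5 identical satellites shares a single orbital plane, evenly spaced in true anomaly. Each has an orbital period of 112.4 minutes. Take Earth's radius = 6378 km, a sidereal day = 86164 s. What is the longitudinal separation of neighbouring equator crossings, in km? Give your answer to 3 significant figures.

627 km

T = 112.4 min = 6744.0 s.
Single-satellite node shift = (6744.0/86164) × 360° = 28.18°.
With 5 satellites evenly phased, successive equator crossings are 28.18/5 = 5.635° apart.
That is 5.635 × 111.3 = 627 km at the equator.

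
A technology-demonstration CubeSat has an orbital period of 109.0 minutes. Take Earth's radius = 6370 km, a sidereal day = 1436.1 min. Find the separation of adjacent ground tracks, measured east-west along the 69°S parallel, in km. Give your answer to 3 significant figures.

1090 km

T = 109.0 min = 6540.0 s.
Node shift per orbit = (6540.0/86166) × 360° = 27.32°.
Equatorial spacing = 27.32 × 111.2 km/° = 3038 km.
At 69° latitude, spacing = 3038 × cos(69°) = 1089 km.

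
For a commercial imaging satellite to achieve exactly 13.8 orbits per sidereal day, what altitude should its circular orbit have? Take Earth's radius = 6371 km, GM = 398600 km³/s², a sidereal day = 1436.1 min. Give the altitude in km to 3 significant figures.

958 km

Required period T = 86166 / 13.8 = 6243.9 s.
From T = 2π√(a³/μ): a = (μ T²/4π²)^(1/3) = (398600 × 6243.9² / 4π²)^(1/3) = 7329 km.
Altitude h = a − R = 7329 − 6371 = 958 km.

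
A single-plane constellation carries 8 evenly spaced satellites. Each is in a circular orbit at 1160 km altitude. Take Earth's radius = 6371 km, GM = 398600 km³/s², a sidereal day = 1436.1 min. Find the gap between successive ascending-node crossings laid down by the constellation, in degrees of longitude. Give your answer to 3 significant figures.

Semi-major axis a = 6371 + 1160 = 7531 km. Period T = 2π√(a³/μ) = 2π√(7531³/398600) = 6504.1 s = 108.40 min.
Single-satellite node shift = (6504.1/86166) × 360° = 27.17°.
With 8 satellites evenly phased, successive equator crossings are 27.17/8 = 3.397° apart.

3.40°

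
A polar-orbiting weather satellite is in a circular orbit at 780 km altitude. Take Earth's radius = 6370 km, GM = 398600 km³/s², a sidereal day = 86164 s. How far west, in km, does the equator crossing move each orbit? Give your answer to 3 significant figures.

2790 km

Semi-major axis a = 6370 + 780 = 7150 km. Period T = 2π√(a³/μ) = 2π√(7150³/398600) = 6016.9 s = 100.28 min.
During one orbit Earth rotates (6016.9 / 86164) × 360° = 25.14°.
At the equator that is 25.14° × (2π·6370/360) km/° = 25.14 × 111.2 = 2795 km.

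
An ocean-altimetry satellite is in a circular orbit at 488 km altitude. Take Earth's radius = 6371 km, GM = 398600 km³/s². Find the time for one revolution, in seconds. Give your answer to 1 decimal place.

5653.3 seconds

Semi-major axis a = 6371 + 488 = 6859 km. Period T = 2π√(a³/μ) = 2π√(6859³/398600) = 5653.3 s = 94.22 min.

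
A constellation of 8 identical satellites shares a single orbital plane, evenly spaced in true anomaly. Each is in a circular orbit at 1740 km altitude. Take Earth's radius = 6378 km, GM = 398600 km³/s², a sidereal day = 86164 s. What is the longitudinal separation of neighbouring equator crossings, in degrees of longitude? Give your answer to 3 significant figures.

3.80°

Semi-major axis a = 6378 + 1740 = 8118 km. Period T = 2π√(a³/μ) = 2π√(8118³/398600) = 7279.2 s = 121.32 min.
Single-satellite node shift = (7279.2/86164) × 360° = 30.41°.
With 8 satellites evenly phased, successive equator crossings are 30.41/8 = 3.802° apart.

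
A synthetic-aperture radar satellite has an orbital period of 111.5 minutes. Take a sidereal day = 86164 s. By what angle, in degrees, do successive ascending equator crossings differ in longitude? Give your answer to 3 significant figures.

T = 111.5 min = 6690.0 s.
During one orbit Earth rotates (6690.0 / 86164) × 360° = 27.95°.

28.0°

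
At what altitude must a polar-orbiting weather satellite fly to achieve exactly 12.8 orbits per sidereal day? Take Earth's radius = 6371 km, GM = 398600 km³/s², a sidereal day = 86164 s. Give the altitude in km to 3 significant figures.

Required period T = 86164 / 12.8 = 6731.6 s.
From T = 2π√(a³/μ): a = (μ T²/4π²)^(1/3) = (398600 × 6731.6² / 4π²)^(1/3) = 7706 km.
Altitude h = a − R = 7706 − 6371 = 1335 km.

1330 km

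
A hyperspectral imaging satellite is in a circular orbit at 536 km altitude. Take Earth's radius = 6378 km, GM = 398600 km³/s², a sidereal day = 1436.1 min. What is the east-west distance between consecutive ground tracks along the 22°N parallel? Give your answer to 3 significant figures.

Semi-major axis a = 6378 + 536 = 6914 km. Period T = 2π√(a³/μ) = 2π√(6914³/398600) = 5721.4 s = 95.36 min.
Node shift per orbit = (5721.4/86166) × 360° = 23.90°.
Equatorial spacing = 23.90 × 111.3 km/° = 2661 km.
At 22° latitude, spacing = 2661 × cos(22°) = 2467 km.

2470 km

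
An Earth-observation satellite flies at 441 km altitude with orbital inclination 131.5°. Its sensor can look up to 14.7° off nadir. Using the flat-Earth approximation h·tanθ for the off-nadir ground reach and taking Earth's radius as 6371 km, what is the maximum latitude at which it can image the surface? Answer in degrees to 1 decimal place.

Retrograde orbit: the ground track reaches ±(180° − i) = ±(180 − 131.5) = ±48.5°.
Sensor half-swath on the ground ≈ 441·tan(14.7°) = 116 km = 1.04° of latitude.
Maximum observable latitude ≈ 48.5 + 1.04 = 49.5°.

49.5°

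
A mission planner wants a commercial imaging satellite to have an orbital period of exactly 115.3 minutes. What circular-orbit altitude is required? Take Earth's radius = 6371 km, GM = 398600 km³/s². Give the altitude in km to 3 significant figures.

T = 115.3 min = 6918.0 s.
From T = 2π√(a³/μ): a = (μ T²/4π²)^(1/3) = (398600 × 6918.0² / 4π²)^(1/3) = 7847 km.
Altitude h = a − R = 7847 − 6371 = 1476 km.

1480 km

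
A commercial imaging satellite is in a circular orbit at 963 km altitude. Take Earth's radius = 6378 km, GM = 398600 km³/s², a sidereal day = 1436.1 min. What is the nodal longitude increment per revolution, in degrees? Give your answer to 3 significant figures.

26.2°

Semi-major axis a = 6378 + 963 = 7341 km. Period T = 2π√(a³/μ) = 2π√(7341³/398600) = 6259.6 s = 104.33 min.
During one orbit Earth rotates (6259.6 / 86166) × 360° = 26.15°.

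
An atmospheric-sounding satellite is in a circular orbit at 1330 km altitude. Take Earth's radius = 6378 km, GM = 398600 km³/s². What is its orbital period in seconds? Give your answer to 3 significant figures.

6730 seconds

Semi-major axis a = 6378 + 1330 = 7708 km. Period T = 2π√(a³/μ) = 2π√(7708³/398600) = 6734.8 s = 112.25 min.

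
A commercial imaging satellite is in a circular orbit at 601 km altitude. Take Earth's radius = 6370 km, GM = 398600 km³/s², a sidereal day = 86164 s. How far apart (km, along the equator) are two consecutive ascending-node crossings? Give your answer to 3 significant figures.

Semi-major axis a = 6370 + 601 = 6971 km. Period T = 2π√(a³/μ) = 2π√(6971³/398600) = 5792.3 s = 96.54 min.
During one orbit Earth rotates (5792.3 / 86164) × 360° = 24.20°.
At the equator that is 24.20° × (2π·6370/360) km/° = 24.20 × 111.2 = 2691 km.

2690 km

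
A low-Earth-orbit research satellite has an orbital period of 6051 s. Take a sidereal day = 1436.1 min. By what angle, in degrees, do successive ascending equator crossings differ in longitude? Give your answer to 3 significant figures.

25.3°

During one orbit Earth rotates (6051.0 / 86166) × 360° = 25.28°.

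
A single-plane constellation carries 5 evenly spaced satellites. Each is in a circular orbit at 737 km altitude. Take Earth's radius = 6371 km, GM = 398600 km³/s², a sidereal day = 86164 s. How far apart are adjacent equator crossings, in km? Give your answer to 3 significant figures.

Semi-major axis a = 6371 + 737 = 7108 km. Period T = 2π√(a³/μ) = 2π√(7108³/398600) = 5963.9 s = 99.40 min.
Single-satellite node shift = (5963.9/86164) × 360° = 24.92°.
With 5 satellites evenly phased, successive equator crossings are 24.92/5 = 4.984° apart.
That is 4.984 × 111.2 = 554 km at the equator.

554 km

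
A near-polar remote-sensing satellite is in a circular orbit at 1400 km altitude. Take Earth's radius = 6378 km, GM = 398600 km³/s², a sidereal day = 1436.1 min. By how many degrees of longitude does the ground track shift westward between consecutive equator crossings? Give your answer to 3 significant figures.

28.5°

Semi-major axis a = 6378 + 1400 = 7778 km. Period T = 2π√(a³/μ) = 2π√(7778³/398600) = 6826.7 s = 113.78 min.
During one orbit Earth rotates (6826.7 / 86166) × 360° = 28.52°.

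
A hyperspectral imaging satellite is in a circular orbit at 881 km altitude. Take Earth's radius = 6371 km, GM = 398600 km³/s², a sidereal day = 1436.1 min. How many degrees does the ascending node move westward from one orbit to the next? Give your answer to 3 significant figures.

Semi-major axis a = 6371 + 881 = 7252 km. Period T = 2π√(a³/μ) = 2π√(7252³/398600) = 6146.1 s = 102.43 min.
During one orbit Earth rotates (6146.1 / 86166) × 360° = 25.68°.

25.7°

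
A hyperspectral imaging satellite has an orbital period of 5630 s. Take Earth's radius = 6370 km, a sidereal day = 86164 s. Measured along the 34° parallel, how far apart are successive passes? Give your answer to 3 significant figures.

2170 km

Node shift per orbit = (5630.0/86164) × 360° = 23.52°.
Equatorial spacing = 23.52 × 111.2 km/° = 2615 km.
At 34° latitude, spacing = 2615 × cos(34°) = 2168 km.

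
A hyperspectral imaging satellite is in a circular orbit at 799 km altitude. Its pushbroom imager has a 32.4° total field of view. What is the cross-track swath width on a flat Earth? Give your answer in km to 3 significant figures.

Half-angle = 32.4°/2 = 16.2°.
Swath width ≈ 2h·tan(θ/2) = 2 × 799 × tan(16.2°) = 464.3 km.

464 km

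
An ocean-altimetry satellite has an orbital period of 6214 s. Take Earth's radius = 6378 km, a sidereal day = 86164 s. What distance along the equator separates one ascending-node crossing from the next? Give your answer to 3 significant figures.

2890 km

During one orbit Earth rotates (6214.0 / 86164) × 360° = 25.96°.
At the equator that is 25.96° × (2π·6378/360) km/° = 25.96 × 111.3 = 2890 km.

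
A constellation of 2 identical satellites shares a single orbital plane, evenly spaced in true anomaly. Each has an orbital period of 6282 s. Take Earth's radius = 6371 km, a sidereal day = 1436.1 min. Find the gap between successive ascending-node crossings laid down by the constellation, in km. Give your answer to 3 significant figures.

1460 km

Single-satellite node shift = (6282.0/86166) × 360° = 26.25°.
With 2 satellites evenly phased, successive equator crossings are 26.25/2 = 13.123° apart.
That is 13.123 × 111.2 = 1459 km at the equator.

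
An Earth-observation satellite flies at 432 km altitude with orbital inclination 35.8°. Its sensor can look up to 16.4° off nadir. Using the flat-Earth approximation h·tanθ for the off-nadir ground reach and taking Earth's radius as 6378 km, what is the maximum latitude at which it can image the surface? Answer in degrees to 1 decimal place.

36.9°

For a prograde orbit the ground track reaches latitude ±i = ±35.8°.
Sensor half-swath on the ground ≈ 432·tan(16.4°) = 127 km = 1.14° of latitude.
Maximum observable latitude ≈ 35.8 + 1.14 = 36.9°.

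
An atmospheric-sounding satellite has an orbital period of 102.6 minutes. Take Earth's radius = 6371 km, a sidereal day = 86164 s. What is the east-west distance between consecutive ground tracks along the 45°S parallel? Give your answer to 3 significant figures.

T = 102.6 min = 6156.0 s.
Node shift per orbit = (6156.0/86164) × 360° = 25.72°.
Equatorial spacing = 25.72 × 111.2 km/° = 2860 km.
At 45° latitude, spacing = 2860 × cos(45°) = 2022 km.

2020 km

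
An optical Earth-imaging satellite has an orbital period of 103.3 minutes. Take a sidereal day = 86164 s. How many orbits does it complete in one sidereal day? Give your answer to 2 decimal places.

T = 103.3 min = 6198.0 s.
Orbits per sidereal day = 86164 / 6198.0 = 13.902.

13.90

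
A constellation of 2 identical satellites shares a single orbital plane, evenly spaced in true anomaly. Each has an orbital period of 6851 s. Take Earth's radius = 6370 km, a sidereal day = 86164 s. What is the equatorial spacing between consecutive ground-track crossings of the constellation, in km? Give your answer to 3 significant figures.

Single-satellite node shift = (6851.0/86164) × 360° = 28.62°.
With 2 satellites evenly phased, successive equator crossings are 28.62/2 = 14.312° apart.
That is 14.312 × 111.2 = 1591 km at the equator.

1590 km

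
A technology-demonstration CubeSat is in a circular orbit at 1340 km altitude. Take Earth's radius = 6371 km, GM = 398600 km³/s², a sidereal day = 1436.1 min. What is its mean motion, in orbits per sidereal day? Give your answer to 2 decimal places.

12.79

Semi-major axis a = 6371 + 1340 = 7711 km. Period T = 2π√(a³/μ) = 2π√(7711³/398600) = 6738.7 s = 112.31 min.
Orbits per sidereal day = 86166 / 6738.7 = 12.787.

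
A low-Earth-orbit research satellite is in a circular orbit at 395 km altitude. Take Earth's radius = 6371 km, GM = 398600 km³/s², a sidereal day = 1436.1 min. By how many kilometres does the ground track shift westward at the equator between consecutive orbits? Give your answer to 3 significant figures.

Semi-major axis a = 6371 + 395 = 6766 km. Period T = 2π√(a³/μ) = 2π√(6766³/398600) = 5538.7 s = 92.31 min.
During one orbit Earth rotates (5538.7 / 86166) × 360° = 23.14°.
At the equator that is 23.14° × (2π·6371/360) km/° = 23.14 × 111.2 = 2573 km.

2570 km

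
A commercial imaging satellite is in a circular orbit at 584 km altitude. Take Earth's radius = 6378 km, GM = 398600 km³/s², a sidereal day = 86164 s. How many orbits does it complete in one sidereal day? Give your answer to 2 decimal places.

14.90

Semi-major axis a = 6378 + 584 = 6962 km. Period T = 2π√(a³/μ) = 2π√(6962³/398600) = 5781.1 s = 96.35 min.
Orbits per sidereal day = 86164 / 5781.1 = 14.904.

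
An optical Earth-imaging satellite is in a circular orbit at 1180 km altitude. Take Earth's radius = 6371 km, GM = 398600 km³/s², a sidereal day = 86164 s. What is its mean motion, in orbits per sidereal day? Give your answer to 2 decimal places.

Semi-major axis a = 6371 + 1180 = 7551 km. Period T = 2π√(a³/μ) = 2π√(7551³/398600) = 6530.1 s = 108.83 min.
Orbits per sidereal day = 86164 / 6530.1 = 13.195.

13.19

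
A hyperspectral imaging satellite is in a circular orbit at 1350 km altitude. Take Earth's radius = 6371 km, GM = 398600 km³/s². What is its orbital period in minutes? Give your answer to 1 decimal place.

112.5 min

Semi-major axis a = 6371 + 1350 = 7721 km. Period T = 2π√(a³/μ) = 2π√(7721³/398600) = 6751.8 s = 112.53 min.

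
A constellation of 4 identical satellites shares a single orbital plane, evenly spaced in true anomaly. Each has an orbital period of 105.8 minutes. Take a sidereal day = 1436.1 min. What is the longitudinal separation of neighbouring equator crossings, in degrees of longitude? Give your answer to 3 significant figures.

6.63°

T = 105.8 min = 6348.0 s.
Single-satellite node shift = (6348.0/86166) × 360° = 26.52°.
With 4 satellites evenly phased, successive equator crossings are 26.52/4 = 6.630° apart.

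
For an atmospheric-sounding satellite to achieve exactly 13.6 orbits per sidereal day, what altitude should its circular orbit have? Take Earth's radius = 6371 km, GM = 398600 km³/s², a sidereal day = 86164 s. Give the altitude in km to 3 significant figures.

Required period T = 86164 / 13.6 = 6335.6 s.
From T = 2π√(a³/μ): a = (μ T²/4π²)^(1/3) = (398600 × 6335.6² / 4π²)^(1/3) = 7400 km.
Altitude h = a − R = 7400 − 6371 = 1029 km.

1030 km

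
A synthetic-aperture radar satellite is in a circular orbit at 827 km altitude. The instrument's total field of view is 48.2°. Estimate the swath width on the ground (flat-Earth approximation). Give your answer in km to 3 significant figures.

Half-angle = 48.2°/2 = 24.1°.
Swath width ≈ 2h·tan(θ/2) = 2 × 827 × tan(24.1°) = 739.9 km.

740 km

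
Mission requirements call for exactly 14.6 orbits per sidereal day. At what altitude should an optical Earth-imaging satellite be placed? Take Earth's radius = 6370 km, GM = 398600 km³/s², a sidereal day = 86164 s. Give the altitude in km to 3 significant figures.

688 km

Required period T = 86164 / 14.6 = 5901.6 s.
From T = 2π√(a³/μ): a = (μ T²/4π²)^(1/3) = (398600 × 5901.6² / 4π²)^(1/3) = 7058 km.
Altitude h = a − R = 7058 − 6370 = 688 km.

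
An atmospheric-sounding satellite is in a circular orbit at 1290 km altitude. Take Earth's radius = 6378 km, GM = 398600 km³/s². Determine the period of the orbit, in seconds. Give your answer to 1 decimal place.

Semi-major axis a = 6378 + 1290 = 7668 km. Period T = 2π√(a³/μ) = 2π√(7668³/398600) = 6682.4 s = 111.37 min.

6682.4 seconds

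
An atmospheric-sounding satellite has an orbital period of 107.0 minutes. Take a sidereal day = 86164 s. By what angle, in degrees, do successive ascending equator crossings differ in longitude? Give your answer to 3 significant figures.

26.8°

T = 107.0 min = 6420.0 s.
During one orbit Earth rotates (6420.0 / 86164) × 360° = 26.82°.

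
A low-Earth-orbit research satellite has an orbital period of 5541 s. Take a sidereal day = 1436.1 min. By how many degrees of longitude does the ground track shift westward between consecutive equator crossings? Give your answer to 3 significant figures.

During one orbit Earth rotates (5541.0 / 86166) × 360° = 23.15°.

23.2°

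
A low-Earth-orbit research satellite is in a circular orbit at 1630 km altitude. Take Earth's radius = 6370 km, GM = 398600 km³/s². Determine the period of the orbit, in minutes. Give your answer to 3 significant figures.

Semi-major axis a = 6370 + 1630 = 8000 km. Period T = 2π√(a³/μ) = 2π√(8000³/398600) = 7121.1 s = 118.68 min.

119 min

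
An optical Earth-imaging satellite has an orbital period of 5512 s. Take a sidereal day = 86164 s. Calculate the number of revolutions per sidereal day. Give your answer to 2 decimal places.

Orbits per sidereal day = 86164 / 5512.0 = 15.632.

15.63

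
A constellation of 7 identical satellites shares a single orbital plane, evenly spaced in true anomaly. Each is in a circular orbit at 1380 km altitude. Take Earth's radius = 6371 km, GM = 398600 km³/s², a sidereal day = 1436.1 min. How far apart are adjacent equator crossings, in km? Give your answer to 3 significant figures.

451 km

Semi-major axis a = 6371 + 1380 = 7751 km. Period T = 2π√(a³/μ) = 2π√(7751³/398600) = 6791.2 s = 113.19 min.
Single-satellite node shift = (6791.2/86166) × 360° = 28.37°.
With 7 satellites evenly phased, successive equator crossings are 28.37/7 = 4.053° apart.
That is 4.053 × 111.2 = 451 km at the equator.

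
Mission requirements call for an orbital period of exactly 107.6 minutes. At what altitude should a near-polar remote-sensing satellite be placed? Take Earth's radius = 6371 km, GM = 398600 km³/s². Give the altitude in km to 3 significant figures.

T = 107.6 min = 6456.0 s.
From T = 2π√(a³/μ): a = (μ T²/4π²)^(1/3) = (398600 × 6456.0² / 4π²)^(1/3) = 7494 km.
Altitude h = a − R = 7494 − 6371 = 1123 km.

1120 km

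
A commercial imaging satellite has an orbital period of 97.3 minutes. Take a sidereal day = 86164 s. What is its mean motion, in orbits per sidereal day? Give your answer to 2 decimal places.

14.76

T = 97.3 min = 5838.0 s.
Orbits per sidereal day = 86164 / 5838.0 = 14.759.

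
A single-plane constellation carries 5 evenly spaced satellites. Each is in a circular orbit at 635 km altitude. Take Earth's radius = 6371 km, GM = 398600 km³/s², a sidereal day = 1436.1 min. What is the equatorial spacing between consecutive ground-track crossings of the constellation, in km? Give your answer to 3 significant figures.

542 km

Semi-major axis a = 6371 + 635 = 7006 km. Period T = 2π√(a³/μ) = 2π√(7006³/398600) = 5836.0 s = 97.27 min.
Single-satellite node shift = (5836.0/86166) × 360° = 24.38°.
With 5 satellites evenly phased, successive equator crossings are 24.38/5 = 4.877° apart.
That is 4.877 × 111.2 = 542 km at the equator.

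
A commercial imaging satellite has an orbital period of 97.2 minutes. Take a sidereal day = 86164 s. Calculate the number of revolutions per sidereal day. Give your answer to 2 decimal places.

14.77

T = 97.2 min = 5832.0 s.
Orbits per sidereal day = 86164 / 5832.0 = 14.774.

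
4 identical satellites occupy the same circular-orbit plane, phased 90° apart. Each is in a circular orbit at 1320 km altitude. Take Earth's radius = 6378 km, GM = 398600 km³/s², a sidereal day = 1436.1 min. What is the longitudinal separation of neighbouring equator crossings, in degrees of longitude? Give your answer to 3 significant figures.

Semi-major axis a = 6378 + 1320 = 7698 km. Period T = 2π√(a³/μ) = 2π√(7698³/398600) = 6721.7 s = 112.03 min.
Single-satellite node shift = (6721.7/86166) × 360° = 28.08°.
With 4 satellites evenly phased, successive equator crossings are 28.08/4 = 7.021° apart.

7.02°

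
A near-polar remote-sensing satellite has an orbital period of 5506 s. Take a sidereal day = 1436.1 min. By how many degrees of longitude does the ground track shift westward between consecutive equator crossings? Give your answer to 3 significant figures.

23.0°

During one orbit Earth rotates (5506.0 / 86166) × 360° = 23.00°.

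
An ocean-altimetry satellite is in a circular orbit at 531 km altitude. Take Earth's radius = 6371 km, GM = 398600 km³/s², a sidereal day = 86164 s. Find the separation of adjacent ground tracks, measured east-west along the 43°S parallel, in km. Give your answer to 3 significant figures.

Semi-major axis a = 6371 + 531 = 6902 km. Period T = 2π√(a³/μ) = 2π√(6902³/398600) = 5706.6 s = 95.11 min.
Node shift per orbit = (5706.6/86164) × 360° = 23.84°.
Equatorial spacing = 23.84 × 111.2 km/° = 2651 km.
At 43° latitude, spacing = 2651 × cos(43°) = 1939 km.

1940 km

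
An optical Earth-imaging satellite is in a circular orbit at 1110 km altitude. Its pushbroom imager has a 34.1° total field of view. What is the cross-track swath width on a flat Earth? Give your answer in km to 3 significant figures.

681 km

Half-angle = 34.1°/2 = 17.05°.
Swath width ≈ 2h·tan(θ/2) = 2 × 1110 × tan(17.05°) = 680.8 km.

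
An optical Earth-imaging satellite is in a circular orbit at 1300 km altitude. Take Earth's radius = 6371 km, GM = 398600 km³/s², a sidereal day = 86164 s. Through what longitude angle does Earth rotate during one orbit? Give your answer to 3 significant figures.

Semi-major axis a = 6371 + 1300 = 7671 km. Period T = 2π√(a³/μ) = 2π√(7671³/398600) = 6686.4 s = 111.44 min.
During one orbit Earth rotates (6686.4 / 86164) × 360° = 27.94°.

27.9°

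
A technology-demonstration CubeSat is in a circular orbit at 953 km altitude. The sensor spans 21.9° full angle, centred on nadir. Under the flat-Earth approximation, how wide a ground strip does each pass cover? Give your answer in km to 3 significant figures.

Half-angle = 21.9°/2 = 10.95°.
Swath width ≈ 2h·tan(θ/2) = 2 × 953 × tan(10.95°) = 368.8 km.

369 km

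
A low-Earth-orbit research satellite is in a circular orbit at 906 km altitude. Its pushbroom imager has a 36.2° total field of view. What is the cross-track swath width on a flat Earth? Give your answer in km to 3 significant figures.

592 km

Half-angle = 36.2°/2 = 18.1°.
Swath width ≈ 2h·tan(θ/2) = 2 × 906 × tan(18.1°) = 592.3 km.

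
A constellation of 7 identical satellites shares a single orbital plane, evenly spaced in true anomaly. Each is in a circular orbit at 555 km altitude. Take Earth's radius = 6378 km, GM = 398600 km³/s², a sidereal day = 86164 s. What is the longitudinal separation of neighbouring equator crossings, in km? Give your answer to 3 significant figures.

382 km

Semi-major axis a = 6378 + 555 = 6933 km. Period T = 2π√(a³/μ) = 2π√(6933³/398600) = 5745.0 s = 95.75 min.
Single-satellite node shift = (5745.0/86164) × 360° = 24.00°.
With 7 satellites evenly phased, successive equator crossings are 24.00/7 = 3.429° apart.
That is 3.429 × 111.3 = 382 km at the equator.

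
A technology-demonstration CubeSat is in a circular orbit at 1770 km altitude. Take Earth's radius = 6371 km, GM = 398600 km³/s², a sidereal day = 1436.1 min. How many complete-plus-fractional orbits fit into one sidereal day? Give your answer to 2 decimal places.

Semi-major axis a = 6371 + 1770 = 8141 km. Period T = 2π√(a³/μ) = 2π√(8141³/398600) = 7310.2 s = 121.84 min.
Orbits per sidereal day = 86166 / 7310.2 = 11.787.

11.79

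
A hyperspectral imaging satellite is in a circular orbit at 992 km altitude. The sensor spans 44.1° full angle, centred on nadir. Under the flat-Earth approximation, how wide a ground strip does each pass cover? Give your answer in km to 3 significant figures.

Half-angle = 44.1°/2 = 22.05°.
Swath width ≈ 2h·tan(θ/2) = 2 × 992 × tan(22.05°) = 803.6 km.

804 km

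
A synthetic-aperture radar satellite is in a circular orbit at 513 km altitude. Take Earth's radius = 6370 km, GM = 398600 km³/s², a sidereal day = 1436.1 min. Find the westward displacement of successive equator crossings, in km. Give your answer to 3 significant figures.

Semi-major axis a = 6370 + 513 = 6883 km. Period T = 2π√(a³/μ) = 2π√(6883³/398600) = 5683.0 s = 94.72 min.
During one orbit Earth rotates (5683.0 / 86166) × 360° = 23.74°.
At the equator that is 23.74° × (2π·6370/360) km/° = 23.74 × 111.2 = 2640 km.

2640 km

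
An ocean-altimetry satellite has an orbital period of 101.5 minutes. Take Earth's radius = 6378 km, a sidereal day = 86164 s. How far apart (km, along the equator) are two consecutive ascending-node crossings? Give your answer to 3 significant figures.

T = 101.5 min = 6090.0 s.
During one orbit Earth rotates (6090.0 / 86164) × 360° = 25.44°.
At the equator that is 25.44° × (2π·6378/360) km/° = 25.44 × 111.3 = 2832 km.

2830 km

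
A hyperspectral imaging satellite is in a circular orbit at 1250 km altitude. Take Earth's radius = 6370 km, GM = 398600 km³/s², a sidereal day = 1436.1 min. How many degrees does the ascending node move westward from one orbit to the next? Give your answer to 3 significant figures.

Semi-major axis a = 6370 + 1250 = 7620 km. Period T = 2π√(a³/μ) = 2π√(7620³/398600) = 6619.8 s = 110.33 min.
During one orbit Earth rotates (6619.8 / 86166) × 360° = 27.66°.

27.7°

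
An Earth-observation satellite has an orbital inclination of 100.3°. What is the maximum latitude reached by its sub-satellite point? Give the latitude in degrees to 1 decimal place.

79.7°

Retrograde orbit: the ground track reaches ±(180° − i) = ±(180 − 100.3) = ±79.7°.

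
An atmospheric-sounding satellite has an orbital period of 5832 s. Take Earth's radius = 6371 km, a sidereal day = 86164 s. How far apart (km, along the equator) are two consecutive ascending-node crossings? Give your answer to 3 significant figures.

2710 km

During one orbit Earth rotates (5832.0 / 86164) × 360° = 24.37°.
At the equator that is 24.37° × (2π·6371/360) km/° = 24.37 × 111.2 = 2709 km.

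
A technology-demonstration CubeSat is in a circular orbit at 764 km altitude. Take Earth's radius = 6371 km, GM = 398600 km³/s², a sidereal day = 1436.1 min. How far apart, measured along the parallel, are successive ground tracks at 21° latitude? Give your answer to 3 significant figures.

Semi-major axis a = 6371 + 764 = 7135 km. Period T = 2π√(a³/μ) = 2π√(7135³/398600) = 5997.9 s = 99.97 min.
Node shift per orbit = (5997.9/86166) × 360° = 25.06°.
Equatorial spacing = 25.06 × 111.2 km/° = 2786 km.
At 21° latitude, spacing = 2786 × cos(21°) = 2601 km.

2600 km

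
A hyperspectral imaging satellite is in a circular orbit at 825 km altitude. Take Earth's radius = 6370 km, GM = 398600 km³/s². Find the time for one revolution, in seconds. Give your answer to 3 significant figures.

Semi-major axis a = 6370 + 825 = 7195 km. Period T = 2π√(a³/μ) = 2π√(7195³/398600) = 6073.8 s = 101.23 min.

6070 seconds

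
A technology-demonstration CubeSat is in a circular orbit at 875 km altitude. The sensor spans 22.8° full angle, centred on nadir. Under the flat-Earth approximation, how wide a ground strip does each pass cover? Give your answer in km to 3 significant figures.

Half-angle = 22.8°/2 = 11.4°.
Swath width ≈ 2h·tan(θ/2) = 2 × 875 × tan(11.4°) = 352.9 km.

353 km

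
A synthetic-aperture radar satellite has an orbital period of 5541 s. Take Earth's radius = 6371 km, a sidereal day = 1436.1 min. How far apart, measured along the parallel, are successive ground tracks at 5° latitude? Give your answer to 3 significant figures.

Node shift per orbit = (5541.0/86166) × 360° = 23.15°.
Equatorial spacing = 23.15 × 111.2 km/° = 2574 km.
At 5° latitude, spacing = 2574 × cos(5°) = 2564 km.

2560 km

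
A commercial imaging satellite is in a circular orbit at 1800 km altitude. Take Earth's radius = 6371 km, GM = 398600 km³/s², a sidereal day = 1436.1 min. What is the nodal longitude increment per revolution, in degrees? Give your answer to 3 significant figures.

30.7°

Semi-major axis a = 6371 + 1800 = 8171 km. Period T = 2π√(a³/μ) = 2π√(8171³/398600) = 7350.6 s = 122.51 min.
During one orbit Earth rotates (7350.6 / 86166) × 360° = 30.71°.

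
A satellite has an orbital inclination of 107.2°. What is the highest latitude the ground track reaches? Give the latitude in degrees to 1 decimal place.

Retrograde orbit: the ground track reaches ±(180° − i) = ±(180 − 107.2) = ±72.8°.

72.8°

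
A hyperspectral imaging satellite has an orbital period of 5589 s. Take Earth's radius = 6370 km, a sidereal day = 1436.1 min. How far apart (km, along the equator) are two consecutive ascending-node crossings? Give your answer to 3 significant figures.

2600 km

During one orbit Earth rotates (5589.0 / 86166) × 360° = 23.35°.
At the equator that is 23.35° × (2π·6370/360) km/° = 23.35 × 111.2 = 2596 km.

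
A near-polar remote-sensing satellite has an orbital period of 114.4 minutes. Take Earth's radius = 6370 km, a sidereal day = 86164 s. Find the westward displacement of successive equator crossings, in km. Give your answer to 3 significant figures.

T = 114.4 min = 6864.0 s.
During one orbit Earth rotates (6864.0 / 86164) × 360° = 28.68°.
At the equator that is 28.68° × (2π·6370/360) km/° = 28.68 × 111.2 = 3188 km.

3190 km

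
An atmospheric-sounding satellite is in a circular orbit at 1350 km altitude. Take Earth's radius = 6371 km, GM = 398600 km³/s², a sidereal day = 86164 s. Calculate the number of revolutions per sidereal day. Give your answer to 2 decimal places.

Semi-major axis a = 6371 + 1350 = 7721 km. Period T = 2π√(a³/μ) = 2π√(7721³/398600) = 6751.8 s = 112.53 min.
Orbits per sidereal day = 86164 / 6751.8 = 12.762.

12.76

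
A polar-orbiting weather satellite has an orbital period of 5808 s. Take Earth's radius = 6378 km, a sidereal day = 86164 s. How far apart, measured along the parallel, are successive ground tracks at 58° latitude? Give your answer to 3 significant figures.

Node shift per orbit = (5808.0/86164) × 360° = 24.27°.
Equatorial spacing = 24.27 × 111.3 km/° = 2701 km.
At 58° latitude, spacing = 2701 × cos(58°) = 1431 km.

1430 km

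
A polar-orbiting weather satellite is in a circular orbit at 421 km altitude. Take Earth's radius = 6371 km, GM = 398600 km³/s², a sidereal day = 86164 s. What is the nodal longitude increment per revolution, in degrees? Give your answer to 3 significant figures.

Semi-major axis a = 6371 + 421 = 6792 km. Period T = 2π√(a³/μ) = 2π√(6792³/398600) = 5570.7 s = 92.84 min.
During one orbit Earth rotates (5570.7 / 86164) × 360° = 23.27°.

23.3°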